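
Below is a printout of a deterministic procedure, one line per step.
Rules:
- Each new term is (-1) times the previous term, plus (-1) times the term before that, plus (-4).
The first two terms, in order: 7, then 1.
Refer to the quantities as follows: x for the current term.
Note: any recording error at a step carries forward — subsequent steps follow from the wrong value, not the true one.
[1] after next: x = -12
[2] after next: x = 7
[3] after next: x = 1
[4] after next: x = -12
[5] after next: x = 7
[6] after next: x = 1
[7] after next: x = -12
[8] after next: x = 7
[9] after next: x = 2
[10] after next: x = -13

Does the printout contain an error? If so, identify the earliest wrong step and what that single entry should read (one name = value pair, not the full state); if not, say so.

step 9, x = 1

Recomputing the run from the initial state:
step 1: x = -12
step 2: x = 7
step 3: x = 1
step 4: x = -12
step 5: x = 7
step 6: x = 1
step 7: x = -12
step 8: x = 7
step 9: x = 1
step 10: x = -12
The first disagreement with the printout is at step 9, where the value should be x = 1.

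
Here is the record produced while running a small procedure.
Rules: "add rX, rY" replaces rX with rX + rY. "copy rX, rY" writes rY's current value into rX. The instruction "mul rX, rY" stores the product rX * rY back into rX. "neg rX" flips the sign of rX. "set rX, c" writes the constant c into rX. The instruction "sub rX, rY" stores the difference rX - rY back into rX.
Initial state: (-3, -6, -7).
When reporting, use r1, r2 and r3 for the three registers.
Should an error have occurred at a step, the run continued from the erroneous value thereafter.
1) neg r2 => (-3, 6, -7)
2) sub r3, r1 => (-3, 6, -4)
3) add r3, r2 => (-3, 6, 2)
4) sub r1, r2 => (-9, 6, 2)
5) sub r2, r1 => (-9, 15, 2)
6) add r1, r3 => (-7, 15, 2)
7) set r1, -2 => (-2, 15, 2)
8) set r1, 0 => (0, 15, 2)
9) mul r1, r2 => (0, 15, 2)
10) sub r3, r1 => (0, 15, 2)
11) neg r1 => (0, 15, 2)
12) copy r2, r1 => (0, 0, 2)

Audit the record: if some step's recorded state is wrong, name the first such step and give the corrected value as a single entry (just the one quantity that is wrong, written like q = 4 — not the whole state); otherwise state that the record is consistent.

Recomputing the run from the initial state:
step 1: r1 = -3, r2 = 6, r3 = -7
step 2: r1 = -3, r2 = 6, r3 = -4
step 3: r1 = -3, r2 = 6, r3 = 2
step 4: r1 = -9, r2 = 6, r3 = 2
step 5: r1 = -9, r2 = 15, r3 = 2
step 6: r1 = -7, r2 = 15, r3 = 2
step 7: r1 = -2, r2 = 15, r3 = 2
step 8: r1 = 0, r2 = 15, r3 = 2
step 9: r1 = 0, r2 = 15, r3 = 2
step 10: r1 = 0, r2 = 15, r3 = 2
step 11: r1 = 0, r2 = 15, r3 = 2
step 12: r1 = 0, r2 = 0, r3 = 2
This matches the record at every step.

no error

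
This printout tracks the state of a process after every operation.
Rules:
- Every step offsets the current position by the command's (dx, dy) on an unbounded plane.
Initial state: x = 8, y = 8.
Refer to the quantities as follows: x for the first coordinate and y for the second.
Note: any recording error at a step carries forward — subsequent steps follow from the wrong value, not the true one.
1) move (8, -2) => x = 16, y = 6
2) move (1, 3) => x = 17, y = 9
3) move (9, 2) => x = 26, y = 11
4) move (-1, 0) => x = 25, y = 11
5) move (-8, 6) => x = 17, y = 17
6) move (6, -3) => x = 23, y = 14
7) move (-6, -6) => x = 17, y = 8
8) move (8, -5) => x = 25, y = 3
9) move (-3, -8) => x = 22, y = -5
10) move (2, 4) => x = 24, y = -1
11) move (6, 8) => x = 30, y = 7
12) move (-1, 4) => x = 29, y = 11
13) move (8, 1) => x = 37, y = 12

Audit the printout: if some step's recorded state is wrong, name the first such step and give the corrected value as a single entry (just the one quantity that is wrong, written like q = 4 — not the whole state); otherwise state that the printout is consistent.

no error

1. x = 8 + (8) = 16, y = 8 + (-2) = 6 (confirmed correct)
2. x = 16 + (1) = 17, y = 6 + (3) = 9 (matches)
3. x = 17 + (9) = 26, y = 9 + (2) = 11 (verified)
4. x = 26 + (-1) = 25, y = 11 + (0) = 11 (agrees with the printout)
5. x = 25 + (-8) = 17, y = 11 + (6) = 17 (agrees with the printout)
6. x = 17 + (6) = 23, y = 17 + (-3) = 14 (agrees with the printout)
7. x = 23 + (-6) = 17, y = 14 + (-6) = 8 (consistent with the printout)
8. x = 17 + (8) = 25, y = 8 + (-5) = 3 (checks out)
9. x = 25 + (-3) = 22, y = 3 + (-8) = -5 (agrees with the printout)
10. x = 22 + (2) = 24, y = -5 + (4) = -1 (matches)
11. x = 24 + (6) = 30, y = -1 + (8) = 7 (exactly as logged)
12. x = 30 + (-1) = 29, y = 7 + (4) = 11 (no discrepancy)
13. x = 29 + (8) = 37, y = 11 + (1) = 12 (in agreement)
The recomputation confirms every line.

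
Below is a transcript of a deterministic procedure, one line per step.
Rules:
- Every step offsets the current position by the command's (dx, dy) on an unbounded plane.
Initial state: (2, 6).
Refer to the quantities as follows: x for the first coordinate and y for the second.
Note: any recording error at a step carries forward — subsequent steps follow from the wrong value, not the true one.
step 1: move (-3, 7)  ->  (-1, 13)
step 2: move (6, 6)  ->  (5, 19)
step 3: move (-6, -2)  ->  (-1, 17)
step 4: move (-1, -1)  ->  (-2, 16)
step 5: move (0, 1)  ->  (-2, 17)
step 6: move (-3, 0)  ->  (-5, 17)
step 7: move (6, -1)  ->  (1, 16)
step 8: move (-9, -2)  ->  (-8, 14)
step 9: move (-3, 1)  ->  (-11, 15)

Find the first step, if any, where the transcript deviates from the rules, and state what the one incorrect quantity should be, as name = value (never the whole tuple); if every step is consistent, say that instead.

1. x = 2 + (-3) = -1, y = 6 + (7) = 13 (in agreement)
2. x = -1 + (6) = 5, y = 13 + (6) = 19 (agrees with the transcript)
3. x = 5 + (-6) = -1, y = 19 + (-2) = 17 (in agreement)
4. x = -1 + (-1) = -2, y = 17 + (-1) = 16 (matches)
5. x = -2 + (0) = -2, y = 16 + (1) = 17 (same as recorded)
6. x = -2 + (-3) = -5, y = 17 + (0) = 17 (exactly as logged)
7. x = -5 + (6) = 1, y = 17 + (-1) = 16 (matches)
8. x = 1 + (-9) = -8, y = 16 + (-2) = 14 (exactly as logged)
9. x = -8 + (-3) = -11, y = 14 + (1) = 15 (verified)
All steps check out; nothing to correct.

no error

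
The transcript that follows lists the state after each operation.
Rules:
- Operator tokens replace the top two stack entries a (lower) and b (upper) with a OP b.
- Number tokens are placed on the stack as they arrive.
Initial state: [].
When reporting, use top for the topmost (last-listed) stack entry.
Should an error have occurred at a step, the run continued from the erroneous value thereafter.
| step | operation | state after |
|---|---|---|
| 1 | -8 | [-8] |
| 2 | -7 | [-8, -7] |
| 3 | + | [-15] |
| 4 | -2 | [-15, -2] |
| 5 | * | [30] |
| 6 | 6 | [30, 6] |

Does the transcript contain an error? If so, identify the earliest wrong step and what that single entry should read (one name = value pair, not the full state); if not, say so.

Recomputing the run from the initial state:
step 1: [-8]
step 2: [-8, -7]
step 3: [-15]
step 4: [-15, -2]
step 5: [30]
step 6: [30, 6]
This matches the transcript at every step.

no error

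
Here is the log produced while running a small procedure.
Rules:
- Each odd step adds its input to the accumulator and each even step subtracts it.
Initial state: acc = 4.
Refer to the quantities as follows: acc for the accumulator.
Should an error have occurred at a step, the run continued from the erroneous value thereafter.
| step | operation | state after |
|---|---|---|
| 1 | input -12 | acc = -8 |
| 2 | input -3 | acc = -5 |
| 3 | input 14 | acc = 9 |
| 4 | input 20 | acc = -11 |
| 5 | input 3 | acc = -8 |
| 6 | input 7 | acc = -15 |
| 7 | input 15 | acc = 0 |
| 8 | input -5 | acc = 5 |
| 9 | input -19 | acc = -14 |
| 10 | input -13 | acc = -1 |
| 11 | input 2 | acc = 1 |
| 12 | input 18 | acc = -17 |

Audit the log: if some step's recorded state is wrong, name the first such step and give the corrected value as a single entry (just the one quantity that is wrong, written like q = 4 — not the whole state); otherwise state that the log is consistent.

1. acc = 4 + -12 = -8 (same as recorded)
2. acc = -8 - -3 = -5 (same as recorded)
3. acc = -5 + 14 = 9 (no discrepancy)
4. acc = 9 - 20 = -11 (agrees with the log)
5. acc = -11 + 3 = -8 (no discrepancy)
6. acc = -8 - 7 = -15 (in agreement)
7. acc = -15 + 15 = 0 (confirmed correct)
8. acc = 0 - -5 = 5 (no discrepancy)
9. acc = 5 + -19 = -14 (checks out)
10. acc = -14 - -13 = -1 (confirmed correct)
11. acc = -1 + 2 = 1 (confirmed correct)
12. acc = 1 - 18 = -17 (no discrepancy)
Every step is consistent.

no error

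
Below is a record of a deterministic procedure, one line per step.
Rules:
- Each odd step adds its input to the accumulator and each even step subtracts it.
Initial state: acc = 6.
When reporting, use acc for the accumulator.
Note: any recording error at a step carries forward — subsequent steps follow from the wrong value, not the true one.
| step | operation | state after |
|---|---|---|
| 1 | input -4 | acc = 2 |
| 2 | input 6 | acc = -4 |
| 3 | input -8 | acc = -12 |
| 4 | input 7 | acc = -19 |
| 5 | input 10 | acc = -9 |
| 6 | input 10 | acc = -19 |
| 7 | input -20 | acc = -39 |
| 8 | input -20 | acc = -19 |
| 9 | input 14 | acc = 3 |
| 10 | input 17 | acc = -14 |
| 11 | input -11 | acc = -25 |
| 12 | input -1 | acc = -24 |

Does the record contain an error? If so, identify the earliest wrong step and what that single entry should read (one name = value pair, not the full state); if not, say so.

step 9, acc = -5

1. acc = 6 + -4 = 2 (confirmed correct)
2. acc = 2 - 6 = -4 (verified)
3. acc = -4 + -8 = -12 (agrees with the record)
4. acc = -12 - 7 = -19 (matches)
5. acc = -19 + 10 = -9 (verified)
6. acc = -9 - 10 = -19 (agrees with the record)
7. acc = -19 + -20 = -39 (matches)
8. acc = -39 - -20 = -19 (confirmed correct)
9. acc = -19 + 14 = -5 (this is not what the record shows)
So the first discrepancy is step 9, where the right value is acc = -5.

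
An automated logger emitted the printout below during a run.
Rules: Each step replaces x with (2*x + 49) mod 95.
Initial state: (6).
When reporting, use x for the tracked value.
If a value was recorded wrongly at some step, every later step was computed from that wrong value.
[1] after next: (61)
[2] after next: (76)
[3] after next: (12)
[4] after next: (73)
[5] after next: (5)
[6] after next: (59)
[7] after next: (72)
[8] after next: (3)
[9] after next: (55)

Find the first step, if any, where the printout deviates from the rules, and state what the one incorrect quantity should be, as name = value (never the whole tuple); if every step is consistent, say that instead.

Recomputing the run from the initial state:
step 1: x = 61
step 2: x = 76
step 3: x = 11
step 4: x = 71
step 5: x = 1
step 6: x = 51
step 7: x = 56
step 8: x = 66
step 9: x = 86
The first disagreement with the printout is at step 3, where the value should be x = 11.

step 3, x = 11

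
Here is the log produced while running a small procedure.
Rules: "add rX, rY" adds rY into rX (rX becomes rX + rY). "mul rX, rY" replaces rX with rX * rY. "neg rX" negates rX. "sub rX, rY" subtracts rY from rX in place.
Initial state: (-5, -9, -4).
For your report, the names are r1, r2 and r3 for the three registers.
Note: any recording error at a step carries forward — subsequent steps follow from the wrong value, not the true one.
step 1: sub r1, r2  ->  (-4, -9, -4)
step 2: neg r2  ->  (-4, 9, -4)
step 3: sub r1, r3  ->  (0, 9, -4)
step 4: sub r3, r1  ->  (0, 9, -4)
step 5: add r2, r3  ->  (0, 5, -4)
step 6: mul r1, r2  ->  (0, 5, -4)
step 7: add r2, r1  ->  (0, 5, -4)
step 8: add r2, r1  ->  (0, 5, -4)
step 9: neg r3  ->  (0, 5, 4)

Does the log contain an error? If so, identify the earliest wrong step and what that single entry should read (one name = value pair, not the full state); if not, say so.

step 1, r1 = 4

Step 1: r1 = -5 - -9 = 4 — not what was recorded.
So the first discrepancy is step 1, where the right value is r1 = 4.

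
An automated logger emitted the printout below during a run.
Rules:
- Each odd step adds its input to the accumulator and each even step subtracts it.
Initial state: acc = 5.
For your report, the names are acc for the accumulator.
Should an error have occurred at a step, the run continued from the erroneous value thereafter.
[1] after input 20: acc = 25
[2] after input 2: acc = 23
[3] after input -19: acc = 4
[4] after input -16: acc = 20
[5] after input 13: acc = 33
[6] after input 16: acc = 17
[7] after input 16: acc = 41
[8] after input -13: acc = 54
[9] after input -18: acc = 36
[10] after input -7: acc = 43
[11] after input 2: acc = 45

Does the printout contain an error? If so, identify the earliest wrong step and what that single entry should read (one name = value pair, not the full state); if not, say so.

step 1: acc = 5 + 20 = 25 -> checks out
step 2: acc = 25 - 2 = 23 -> consistent with the printout
step 3: acc = 23 + -19 = 4 -> checks out
step 4: acc = 4 - -16 = 20 -> same as recorded
step 5: acc = 20 + 13 = 33 -> no discrepancy
step 6: acc = 33 - 16 = 17 -> matches
step 7: acc = 17 + 16 = 33 -> first mismatch against the printout
That makes step 7 the first incorrect line — acc = 33 is what it should show.

step 7, acc = 33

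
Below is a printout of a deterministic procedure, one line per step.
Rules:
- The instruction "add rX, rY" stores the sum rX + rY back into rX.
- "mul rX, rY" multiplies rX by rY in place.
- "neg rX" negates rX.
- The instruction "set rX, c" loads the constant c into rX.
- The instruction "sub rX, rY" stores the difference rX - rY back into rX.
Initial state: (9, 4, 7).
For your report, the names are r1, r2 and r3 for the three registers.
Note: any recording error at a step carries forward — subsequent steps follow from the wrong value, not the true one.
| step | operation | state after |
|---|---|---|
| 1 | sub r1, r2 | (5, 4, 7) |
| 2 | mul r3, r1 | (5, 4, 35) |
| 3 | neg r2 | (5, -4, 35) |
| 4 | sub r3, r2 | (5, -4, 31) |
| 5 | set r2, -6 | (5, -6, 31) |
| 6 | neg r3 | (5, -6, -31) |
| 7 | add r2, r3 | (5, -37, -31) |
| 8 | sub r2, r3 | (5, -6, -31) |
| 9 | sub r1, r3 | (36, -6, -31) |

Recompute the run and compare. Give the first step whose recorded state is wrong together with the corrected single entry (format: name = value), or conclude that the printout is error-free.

step 4, r3 = 39

1. r1 = 9 - 4 = 5 (confirmed correct)
2. r3 = 7 * 5 = 35 (matches)
3. r2 = -(4) = -4 (no discrepancy)
4. r3 = 35 - -4 = 39 (not what was recorded)
The earliest wrong entry is at step 4: it should read r3 = 39.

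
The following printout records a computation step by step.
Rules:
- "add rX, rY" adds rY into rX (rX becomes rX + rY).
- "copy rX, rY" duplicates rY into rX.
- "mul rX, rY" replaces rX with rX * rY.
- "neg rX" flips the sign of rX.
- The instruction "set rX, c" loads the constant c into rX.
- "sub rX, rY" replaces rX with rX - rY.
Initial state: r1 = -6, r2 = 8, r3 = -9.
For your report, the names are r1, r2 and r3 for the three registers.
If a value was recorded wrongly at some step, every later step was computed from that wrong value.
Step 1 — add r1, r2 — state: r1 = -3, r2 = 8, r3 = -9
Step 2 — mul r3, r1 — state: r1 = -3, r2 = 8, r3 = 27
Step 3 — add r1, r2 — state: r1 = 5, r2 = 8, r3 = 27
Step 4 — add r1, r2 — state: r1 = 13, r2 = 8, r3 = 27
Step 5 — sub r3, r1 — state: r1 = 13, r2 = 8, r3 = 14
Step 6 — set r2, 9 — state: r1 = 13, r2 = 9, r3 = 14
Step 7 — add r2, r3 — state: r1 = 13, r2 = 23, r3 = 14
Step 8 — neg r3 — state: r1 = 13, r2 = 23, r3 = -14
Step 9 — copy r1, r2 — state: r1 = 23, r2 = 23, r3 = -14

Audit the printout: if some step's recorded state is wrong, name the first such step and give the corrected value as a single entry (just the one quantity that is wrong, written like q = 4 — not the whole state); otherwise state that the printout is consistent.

step 1, r1 = 2

1. r1 = -6 + 8 = 2 (the recorded entry deviates here)
Step 1 is the first one off; corrected, r1 = 2.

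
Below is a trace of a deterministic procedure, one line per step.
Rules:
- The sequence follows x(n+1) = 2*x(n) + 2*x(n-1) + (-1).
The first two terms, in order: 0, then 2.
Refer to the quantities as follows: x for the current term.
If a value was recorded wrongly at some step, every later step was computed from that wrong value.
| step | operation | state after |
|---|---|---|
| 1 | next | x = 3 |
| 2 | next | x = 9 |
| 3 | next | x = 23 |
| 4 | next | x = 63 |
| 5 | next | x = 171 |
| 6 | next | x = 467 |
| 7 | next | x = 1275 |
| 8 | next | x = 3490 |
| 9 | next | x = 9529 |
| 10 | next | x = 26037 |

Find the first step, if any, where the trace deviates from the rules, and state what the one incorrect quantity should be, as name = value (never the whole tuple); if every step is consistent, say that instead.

step 8, x = 3483

Recomputing the run from the initial state:
step 1: x = 3
step 2: x = 9
step 3: x = 23
step 4: x = 63
step 5: x = 171
step 6: x = 467
step 7: x = 1275
step 8: x = 3483
step 9: x = 9515
step 10: x = 25995
The first disagreement with the trace is at step 8, where the value should be x = 3483.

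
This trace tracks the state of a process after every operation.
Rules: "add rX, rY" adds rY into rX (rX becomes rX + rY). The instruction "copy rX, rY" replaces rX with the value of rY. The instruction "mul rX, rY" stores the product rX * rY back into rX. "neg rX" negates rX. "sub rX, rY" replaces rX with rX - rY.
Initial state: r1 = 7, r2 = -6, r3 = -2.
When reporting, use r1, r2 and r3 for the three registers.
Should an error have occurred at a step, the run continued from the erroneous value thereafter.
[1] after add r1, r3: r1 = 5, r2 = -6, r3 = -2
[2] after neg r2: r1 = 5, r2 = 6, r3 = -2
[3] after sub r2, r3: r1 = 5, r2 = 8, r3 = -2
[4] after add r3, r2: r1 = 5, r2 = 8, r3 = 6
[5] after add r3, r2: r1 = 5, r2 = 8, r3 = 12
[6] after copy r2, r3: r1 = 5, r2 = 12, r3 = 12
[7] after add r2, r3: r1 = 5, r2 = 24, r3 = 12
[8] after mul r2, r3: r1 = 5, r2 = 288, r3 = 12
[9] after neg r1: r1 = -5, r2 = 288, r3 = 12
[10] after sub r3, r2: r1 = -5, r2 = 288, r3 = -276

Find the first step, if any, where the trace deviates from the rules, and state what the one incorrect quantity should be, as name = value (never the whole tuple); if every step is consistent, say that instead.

step 5, r3 = 14

Recomputing the run from the initial state:
step 1: r1 = 5, r2 = -6, r3 = -2
step 2: r1 = 5, r2 = 6, r3 = -2
step 3: r1 = 5, r2 = 8, r3 = -2
step 4: r1 = 5, r2 = 8, r3 = 6
step 5: r1 = 5, r2 = 8, r3 = 14
step 6: r1 = 5, r2 = 14, r3 = 14
step 7: r1 = 5, r2 = 28, r3 = 14
step 8: r1 = 5, r2 = 392, r3 = 14
step 9: r1 = -5, r2 = 392, r3 = 14
step 10: r1 = -5, r2 = 392, r3 = -378
The first disagreement with the trace is at step 5, where the value should be r3 = 14.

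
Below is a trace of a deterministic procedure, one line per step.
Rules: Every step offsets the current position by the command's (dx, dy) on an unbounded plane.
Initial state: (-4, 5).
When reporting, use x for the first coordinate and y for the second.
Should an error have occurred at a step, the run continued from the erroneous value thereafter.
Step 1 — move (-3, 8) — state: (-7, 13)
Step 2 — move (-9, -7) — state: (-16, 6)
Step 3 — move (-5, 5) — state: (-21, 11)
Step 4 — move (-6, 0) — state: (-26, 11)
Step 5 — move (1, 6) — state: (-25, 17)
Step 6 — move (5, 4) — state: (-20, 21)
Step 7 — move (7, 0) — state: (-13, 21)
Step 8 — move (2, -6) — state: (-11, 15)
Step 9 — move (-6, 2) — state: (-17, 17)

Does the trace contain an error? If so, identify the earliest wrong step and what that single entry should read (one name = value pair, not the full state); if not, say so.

step 4, x = -27

step 1: x = -4 + (-3) = -7, y = 5 + (8) = 13 -> checks out
step 2: x = -7 + (-9) = -16, y = 13 + (-7) = 6 -> confirmed correct
step 3: x = -16 + (-5) = -21, y = 6 + (5) = 11 -> checks out
step 4: x = -21 + (-6) = -27, y = 11 + (0) = 11 -> the entry is off here
First deviation found at step 4; the corrected entry is x = -27.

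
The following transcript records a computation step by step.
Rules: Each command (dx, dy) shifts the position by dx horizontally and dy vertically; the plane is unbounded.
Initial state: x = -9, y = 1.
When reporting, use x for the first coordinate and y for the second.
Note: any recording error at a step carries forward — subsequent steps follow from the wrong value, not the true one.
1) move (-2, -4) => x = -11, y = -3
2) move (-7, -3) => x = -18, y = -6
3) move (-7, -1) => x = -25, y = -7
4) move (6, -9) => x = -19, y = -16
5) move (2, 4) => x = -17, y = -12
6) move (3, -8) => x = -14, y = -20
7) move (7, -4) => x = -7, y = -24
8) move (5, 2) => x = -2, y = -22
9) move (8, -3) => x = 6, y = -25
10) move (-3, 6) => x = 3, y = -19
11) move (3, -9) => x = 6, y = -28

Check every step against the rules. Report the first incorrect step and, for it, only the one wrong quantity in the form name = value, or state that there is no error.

no error

Recomputing the run from the initial state:
step 1: x = -11, y = -3
step 2: x = -18, y = -6
step 3: x = -25, y = -7
step 4: x = -19, y = -16
step 5: x = -17, y = -12
step 6: x = -14, y = -20
step 7: x = -7, y = -24
step 8: x = -2, y = -22
step 9: x = 6, y = -25
step 10: x = 3, y = -19
step 11: x = 6, y = -28
This matches the transcript at every step.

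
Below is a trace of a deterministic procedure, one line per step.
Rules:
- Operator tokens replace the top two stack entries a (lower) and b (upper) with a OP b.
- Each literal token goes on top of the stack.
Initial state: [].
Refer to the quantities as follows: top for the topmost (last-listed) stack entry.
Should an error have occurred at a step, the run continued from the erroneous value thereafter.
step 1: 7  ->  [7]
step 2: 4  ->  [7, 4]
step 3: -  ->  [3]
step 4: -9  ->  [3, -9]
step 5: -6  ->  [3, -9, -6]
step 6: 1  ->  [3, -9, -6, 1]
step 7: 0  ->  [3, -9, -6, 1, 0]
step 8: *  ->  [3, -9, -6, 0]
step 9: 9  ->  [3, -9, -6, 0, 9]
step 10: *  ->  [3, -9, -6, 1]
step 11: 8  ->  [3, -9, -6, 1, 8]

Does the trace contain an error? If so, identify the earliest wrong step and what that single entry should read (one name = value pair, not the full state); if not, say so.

Step 1: push 7: top = 7 — in agreement.
Step 2: push 4: top = 4 — consistent with the trace.
Step 3: 7 - 4 = 3 — in agreement.
Step 4: push -9: top = -9 — confirmed correct.
Step 5: push -6: top = -6 — exactly as logged.
Step 6: push 1: top = 1 — confirmed correct.
Step 7: push 0: top = 0 — confirmed correct.
Step 8: 1 * 0 = 0 — confirmed correct.
Step 9: push 9: top = 9 — consistent with the trace.
Step 10: 0 * 9 = 0 — the trace has a different value.
First deviation found at step 10; the corrected entry is top = 0.

step 10, top = 0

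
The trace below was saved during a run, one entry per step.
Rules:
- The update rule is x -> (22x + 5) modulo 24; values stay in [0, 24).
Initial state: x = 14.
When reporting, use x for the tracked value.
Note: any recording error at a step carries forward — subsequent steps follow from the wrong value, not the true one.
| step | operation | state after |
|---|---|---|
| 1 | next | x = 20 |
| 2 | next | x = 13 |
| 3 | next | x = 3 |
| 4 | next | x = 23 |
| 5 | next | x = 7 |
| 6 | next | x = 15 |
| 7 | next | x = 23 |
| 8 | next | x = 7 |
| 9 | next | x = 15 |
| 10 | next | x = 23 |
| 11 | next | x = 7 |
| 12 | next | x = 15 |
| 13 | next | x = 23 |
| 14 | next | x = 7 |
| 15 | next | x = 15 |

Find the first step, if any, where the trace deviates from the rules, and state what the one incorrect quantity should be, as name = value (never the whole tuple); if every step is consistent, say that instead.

Recomputing the run from the initial state:
step 1: x = 1
step 2: x = 3
step 3: x = 23
step 4: x = 7
step 5: x = 15
step 6: x = 23
step 7: x = 7
step 8: x = 15
step 9: x = 23
step 10: x = 7
step 11: x = 15
step 12: x = 23
step 13: x = 7
step 14: x = 15
step 15: x = 23
The first disagreement with the trace is at step 1, where the value should be x = 1.

step 1, x = 1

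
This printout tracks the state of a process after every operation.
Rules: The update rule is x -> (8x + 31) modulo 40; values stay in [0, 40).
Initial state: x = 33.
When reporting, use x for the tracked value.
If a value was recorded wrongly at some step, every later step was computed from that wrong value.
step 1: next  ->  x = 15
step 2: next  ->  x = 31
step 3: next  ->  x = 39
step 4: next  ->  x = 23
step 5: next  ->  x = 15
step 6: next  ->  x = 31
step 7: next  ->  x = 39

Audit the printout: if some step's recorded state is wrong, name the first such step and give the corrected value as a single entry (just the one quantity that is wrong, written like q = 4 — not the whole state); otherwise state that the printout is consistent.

no error

Recomputing the run from the initial state:
step 1: x = 15
step 2: x = 31
step 3: x = 39
step 4: x = 23
step 5: x = 15
step 6: x = 31
step 7: x = 39
This matches the printout at every step.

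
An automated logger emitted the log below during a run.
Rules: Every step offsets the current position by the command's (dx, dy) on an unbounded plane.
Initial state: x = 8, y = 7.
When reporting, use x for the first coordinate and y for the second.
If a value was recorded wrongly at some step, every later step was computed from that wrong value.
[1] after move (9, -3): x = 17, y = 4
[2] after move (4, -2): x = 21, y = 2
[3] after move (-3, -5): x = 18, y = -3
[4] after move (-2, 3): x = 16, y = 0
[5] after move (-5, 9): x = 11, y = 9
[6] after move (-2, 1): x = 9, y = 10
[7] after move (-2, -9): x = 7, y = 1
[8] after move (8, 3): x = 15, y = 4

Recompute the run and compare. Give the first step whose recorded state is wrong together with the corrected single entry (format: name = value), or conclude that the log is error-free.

no error

Recomputing the run from the initial state:
step 1: x = 17, y = 4
step 2: x = 21, y = 2
step 3: x = 18, y = -3
step 4: x = 16, y = 0
step 5: x = 11, y = 9
step 6: x = 9, y = 10
step 7: x = 7, y = 1
step 8: x = 15, y = 4
This matches the log at every step.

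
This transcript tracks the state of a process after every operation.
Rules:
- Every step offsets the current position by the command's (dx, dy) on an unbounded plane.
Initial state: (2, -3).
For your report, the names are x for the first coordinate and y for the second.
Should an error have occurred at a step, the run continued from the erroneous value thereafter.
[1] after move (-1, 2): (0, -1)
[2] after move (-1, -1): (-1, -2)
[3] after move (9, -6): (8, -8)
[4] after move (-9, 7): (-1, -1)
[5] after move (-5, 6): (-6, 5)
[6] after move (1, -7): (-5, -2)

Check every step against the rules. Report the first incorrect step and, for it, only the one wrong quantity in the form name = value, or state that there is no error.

1. x = 2 + (-1) = 1, y = -3 + (2) = -1 (a discrepancy with the transcript)
The earliest wrong entry is at step 1: it should read x = 1.

step 1, x = 1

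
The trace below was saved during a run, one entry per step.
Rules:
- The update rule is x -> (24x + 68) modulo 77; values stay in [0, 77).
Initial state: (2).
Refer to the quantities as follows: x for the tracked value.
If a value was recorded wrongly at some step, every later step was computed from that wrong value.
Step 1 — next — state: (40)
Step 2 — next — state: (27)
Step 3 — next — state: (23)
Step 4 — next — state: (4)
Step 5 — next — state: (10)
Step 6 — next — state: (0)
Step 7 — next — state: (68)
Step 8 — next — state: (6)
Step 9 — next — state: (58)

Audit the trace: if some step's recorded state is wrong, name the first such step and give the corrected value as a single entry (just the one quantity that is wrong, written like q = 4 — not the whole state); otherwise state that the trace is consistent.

1. x = (24*2 + 68) mod 77 = 39 (first mismatch against the trace)
That makes step 1 the first incorrect line — x = 39 is what it should show.

step 1, x = 39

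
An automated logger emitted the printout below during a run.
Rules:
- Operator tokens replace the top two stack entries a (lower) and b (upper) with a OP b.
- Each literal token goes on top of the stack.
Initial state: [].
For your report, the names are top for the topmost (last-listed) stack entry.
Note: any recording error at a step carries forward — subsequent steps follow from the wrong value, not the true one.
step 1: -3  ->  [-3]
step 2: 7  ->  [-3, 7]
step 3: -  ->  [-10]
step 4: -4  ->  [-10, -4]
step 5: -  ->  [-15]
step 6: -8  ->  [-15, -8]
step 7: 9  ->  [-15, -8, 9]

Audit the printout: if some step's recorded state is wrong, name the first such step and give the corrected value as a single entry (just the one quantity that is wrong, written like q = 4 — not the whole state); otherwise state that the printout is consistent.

step 5, top = -6

1. push -3: top = -3 (matches)
2. push 7: top = 7 (verified)
3. -3 - 7 = -10 (agrees with the printout)
4. push -4: top = -4 (matches)
5. -10 - -4 = -6 (this is not what the printout shows)
The audit stops at step 5: the recorded entry is wrong and should be top = -6.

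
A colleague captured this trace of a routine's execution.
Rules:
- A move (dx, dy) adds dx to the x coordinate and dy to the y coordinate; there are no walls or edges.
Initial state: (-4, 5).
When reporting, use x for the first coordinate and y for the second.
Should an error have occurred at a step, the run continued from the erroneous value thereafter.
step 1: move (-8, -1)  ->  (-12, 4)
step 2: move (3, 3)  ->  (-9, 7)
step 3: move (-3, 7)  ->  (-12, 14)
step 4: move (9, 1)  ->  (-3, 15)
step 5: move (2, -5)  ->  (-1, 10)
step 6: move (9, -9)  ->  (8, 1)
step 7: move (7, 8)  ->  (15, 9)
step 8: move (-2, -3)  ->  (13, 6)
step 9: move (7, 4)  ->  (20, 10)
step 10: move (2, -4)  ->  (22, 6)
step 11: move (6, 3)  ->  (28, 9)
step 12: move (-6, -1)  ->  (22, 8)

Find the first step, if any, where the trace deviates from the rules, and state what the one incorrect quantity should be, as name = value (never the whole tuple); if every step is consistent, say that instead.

no error

1. x = -4 + (-8) = -12, y = 5 + (-1) = 4 (same as recorded)
2. x = -12 + (3) = -9, y = 4 + (3) = 7 (consistent with the trace)
3. x = -9 + (-3) = -12, y = 7 + (7) = 14 (consistent with the trace)
4. x = -12 + (9) = -3, y = 14 + (1) = 15 (agrees with the trace)
5. x = -3 + (2) = -1, y = 15 + (-5) = 10 (same as recorded)
6. x = -1 + (9) = 8, y = 10 + (-9) = 1 (verified)
7. x = 8 + (7) = 15, y = 1 + (8) = 9 (agrees with the trace)
8. x = 15 + (-2) = 13, y = 9 + (-3) = 6 (exactly as logged)
9. x = 13 + (7) = 20, y = 6 + (4) = 10 (same as recorded)
10. x = 20 + (2) = 22, y = 10 + (-4) = 6 (agrees with the trace)
11. x = 22 + (6) = 28, y = 6 + (3) = 9 (agrees with the trace)
12. x = 28 + (-6) = 22, y = 9 + (-1) = 8 (in agreement)
Nothing is out of place; the run is error-free.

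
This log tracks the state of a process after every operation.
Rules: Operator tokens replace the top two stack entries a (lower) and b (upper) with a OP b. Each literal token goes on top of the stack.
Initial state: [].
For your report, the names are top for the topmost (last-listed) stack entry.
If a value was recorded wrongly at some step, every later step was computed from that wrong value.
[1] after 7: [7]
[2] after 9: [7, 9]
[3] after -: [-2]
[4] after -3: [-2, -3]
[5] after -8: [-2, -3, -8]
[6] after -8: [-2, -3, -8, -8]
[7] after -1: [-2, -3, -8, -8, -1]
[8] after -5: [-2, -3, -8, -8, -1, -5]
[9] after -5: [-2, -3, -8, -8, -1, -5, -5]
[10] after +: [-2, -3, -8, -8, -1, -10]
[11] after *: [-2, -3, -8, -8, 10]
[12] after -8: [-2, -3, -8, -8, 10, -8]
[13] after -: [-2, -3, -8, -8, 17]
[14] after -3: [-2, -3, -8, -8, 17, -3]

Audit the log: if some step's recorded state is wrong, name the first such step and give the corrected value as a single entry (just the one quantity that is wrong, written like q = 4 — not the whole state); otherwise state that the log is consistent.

step 13, top = 18

Recomputing the run from the initial state:
step 1: [7]
step 2: [7, 9]
step 3: [-2]
step 4: [-2, -3]
step 5: [-2, -3, -8]
step 6: [-2, -3, -8, -8]
step 7: [-2, -3, -8, -8, -1]
step 8: [-2, -3, -8, -8, -1, -5]
step 9: [-2, -3, -8, -8, -1, -5, -5]
step 10: [-2, -3, -8, -8, -1, -10]
step 11: [-2, -3, -8, -8, 10]
step 12: [-2, -3, -8, -8, 10, -8]
step 13: [-2, -3, -8, -8, 18]
step 14: [-2, -3, -8, -8, 18, -3]
The first disagreement with the log is at step 13, where the value should be top = 18.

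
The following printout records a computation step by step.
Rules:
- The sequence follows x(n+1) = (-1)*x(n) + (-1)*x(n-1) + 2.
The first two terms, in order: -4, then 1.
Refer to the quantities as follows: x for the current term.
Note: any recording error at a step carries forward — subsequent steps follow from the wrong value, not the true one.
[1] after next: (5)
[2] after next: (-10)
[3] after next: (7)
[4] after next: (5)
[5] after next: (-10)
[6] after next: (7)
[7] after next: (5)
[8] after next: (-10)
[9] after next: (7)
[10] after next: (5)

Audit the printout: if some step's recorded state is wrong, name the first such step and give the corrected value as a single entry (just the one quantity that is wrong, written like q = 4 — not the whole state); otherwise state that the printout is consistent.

step 2, x = -4

Recomputing the run from the initial state:
step 1: x = 5
step 2: x = -4
step 3: x = 1
step 4: x = 5
step 5: x = -4
step 6: x = 1
step 7: x = 5
step 8: x = -4
step 9: x = 1
step 10: x = 5
The first disagreement with the printout is at step 2, where the value should be x = -4.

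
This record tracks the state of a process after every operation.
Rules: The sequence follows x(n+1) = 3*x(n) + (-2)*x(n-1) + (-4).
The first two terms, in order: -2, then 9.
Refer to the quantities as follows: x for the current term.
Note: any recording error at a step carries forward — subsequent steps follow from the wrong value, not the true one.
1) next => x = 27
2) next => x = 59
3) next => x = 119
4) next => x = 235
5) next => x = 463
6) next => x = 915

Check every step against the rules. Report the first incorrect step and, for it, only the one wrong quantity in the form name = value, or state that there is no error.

no error

step 1: x = 3*(9) + (-2)*(-2) + (-4) = 27 -> consistent with the record
step 2: x = 3*(27) + (-2)*(9) + (-4) = 59 -> confirmed correct
step 3: x = 3*(59) + (-2)*(27) + (-4) = 119 -> matches
step 4: x = 3*(119) + (-2)*(59) + (-4) = 235 -> matches
step 5: x = 3*(235) + (-2)*(119) + (-4) = 463 -> same as recorded
step 6: x = 3*(463) + (-2)*(235) + (-4) = 915 -> exactly as logged
Every step is consistent.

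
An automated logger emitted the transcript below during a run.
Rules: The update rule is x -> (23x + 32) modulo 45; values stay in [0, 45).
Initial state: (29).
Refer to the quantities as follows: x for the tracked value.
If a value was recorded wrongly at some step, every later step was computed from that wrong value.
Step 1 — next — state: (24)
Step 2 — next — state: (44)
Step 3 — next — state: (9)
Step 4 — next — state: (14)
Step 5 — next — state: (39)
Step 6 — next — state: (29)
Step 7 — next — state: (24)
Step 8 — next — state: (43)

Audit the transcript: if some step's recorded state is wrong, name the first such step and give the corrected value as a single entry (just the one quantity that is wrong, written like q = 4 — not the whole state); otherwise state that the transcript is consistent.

step 8, x = 44

Recomputing the run from the initial state:
step 1: x = 24
step 2: x = 44
step 3: x = 9
step 4: x = 14
step 5: x = 39
step 6: x = 29
step 7: x = 24
step 8: x = 44
The first disagreement with the transcript is at step 8, where the value should be x = 44.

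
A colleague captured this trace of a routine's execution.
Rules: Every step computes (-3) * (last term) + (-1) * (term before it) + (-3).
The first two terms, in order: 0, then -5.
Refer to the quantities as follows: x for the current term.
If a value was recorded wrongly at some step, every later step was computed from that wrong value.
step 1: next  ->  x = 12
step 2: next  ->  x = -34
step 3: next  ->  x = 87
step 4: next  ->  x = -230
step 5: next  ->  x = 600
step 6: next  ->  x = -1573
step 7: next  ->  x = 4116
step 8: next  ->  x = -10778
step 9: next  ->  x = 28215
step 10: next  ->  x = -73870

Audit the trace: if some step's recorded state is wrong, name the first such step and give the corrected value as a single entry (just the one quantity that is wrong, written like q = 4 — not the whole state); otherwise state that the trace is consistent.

no error

Step 1: x = -3*(-5) + (-1)*(0) + (-3) = 12 — verified.
Step 2: x = -3*(12) + (-1)*(-5) + (-3) = -34 — matches.
Step 3: x = -3*(-34) + (-1)*(12) + (-3) = 87 — in agreement.
Step 4: x = -3*(87) + (-1)*(-34) + (-3) = -230 — no discrepancy.
Step 5: x = -3*(-230) + (-1)*(87) + (-3) = 600 — no discrepancy.
Step 6: x = -3*(600) + (-1)*(-230) + (-3) = -1573 — consistent with the trace.
Step 7: x = -3*(-1573) + (-1)*(600) + (-3) = 4116 — agrees with the trace.
Step 8: x = -3*(4116) + (-1)*(-1573) + (-3) = -10778 — agrees with the trace.
Step 9: x = -3*(-10778) + (-1)*(4116) + (-3) = 28215 — same as recorded.
Step 10: x = -3*(28215) + (-1)*(-10778) + (-3) = -73870 — exactly as logged.
Each recorded entry agrees with the recomputation.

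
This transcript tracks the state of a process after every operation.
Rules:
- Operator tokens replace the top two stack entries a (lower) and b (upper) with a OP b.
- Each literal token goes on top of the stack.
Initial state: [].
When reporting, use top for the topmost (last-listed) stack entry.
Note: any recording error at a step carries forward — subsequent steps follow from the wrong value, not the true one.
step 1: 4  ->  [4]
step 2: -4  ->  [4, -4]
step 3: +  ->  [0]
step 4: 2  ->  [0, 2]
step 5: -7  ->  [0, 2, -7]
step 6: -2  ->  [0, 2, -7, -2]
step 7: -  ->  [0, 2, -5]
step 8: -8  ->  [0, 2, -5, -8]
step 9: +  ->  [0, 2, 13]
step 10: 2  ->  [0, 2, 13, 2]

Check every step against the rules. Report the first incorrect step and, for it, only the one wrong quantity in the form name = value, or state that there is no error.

Step 1: push 4: top = 4 — verified.
Step 2: push -4: top = -4 — matches.
Step 3: 4 + -4 = 0 — same as recorded.
Step 4: push 2: top = 2 — agrees with the transcript.
Step 5: push -7: top = -7 — exactly as logged.
Step 6: push -2: top = -2 — confirmed correct.
Step 7: -7 - -2 = -5 — agrees with the transcript.
Step 8: push -8: top = -8 — exactly as logged.
Step 9: -5 + -8 = -13 — not what was recorded.
That makes step 9 the first incorrect line — top = -13 is what it should show.

step 9, top = -13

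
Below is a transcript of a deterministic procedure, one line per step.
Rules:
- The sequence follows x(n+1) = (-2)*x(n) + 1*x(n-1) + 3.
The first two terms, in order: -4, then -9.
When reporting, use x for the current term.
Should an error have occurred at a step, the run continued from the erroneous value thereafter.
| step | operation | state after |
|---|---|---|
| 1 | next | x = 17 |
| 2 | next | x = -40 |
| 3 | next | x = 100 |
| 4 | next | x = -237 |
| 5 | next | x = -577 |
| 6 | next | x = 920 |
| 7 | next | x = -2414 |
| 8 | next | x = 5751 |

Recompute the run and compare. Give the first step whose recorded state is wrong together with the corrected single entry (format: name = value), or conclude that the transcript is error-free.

step 5, x = 577

Step 1: x = -2*(-9) + (1)*(-4) + (3) = 17 — exactly as logged.
Step 2: x = -2*(17) + (1)*(-9) + (3) = -40 — consistent with the transcript.
Step 3: x = -2*(-40) + (1)*(17) + (3) = 100 — matches.
Step 4: x = -2*(100) + (1)*(-40) + (3) = -237 — consistent with the transcript.
Step 5: x = -2*(-237) + (1)*(100) + (3) = 577 — not what was recorded.
Step 5 is the first one off; corrected, x = 577.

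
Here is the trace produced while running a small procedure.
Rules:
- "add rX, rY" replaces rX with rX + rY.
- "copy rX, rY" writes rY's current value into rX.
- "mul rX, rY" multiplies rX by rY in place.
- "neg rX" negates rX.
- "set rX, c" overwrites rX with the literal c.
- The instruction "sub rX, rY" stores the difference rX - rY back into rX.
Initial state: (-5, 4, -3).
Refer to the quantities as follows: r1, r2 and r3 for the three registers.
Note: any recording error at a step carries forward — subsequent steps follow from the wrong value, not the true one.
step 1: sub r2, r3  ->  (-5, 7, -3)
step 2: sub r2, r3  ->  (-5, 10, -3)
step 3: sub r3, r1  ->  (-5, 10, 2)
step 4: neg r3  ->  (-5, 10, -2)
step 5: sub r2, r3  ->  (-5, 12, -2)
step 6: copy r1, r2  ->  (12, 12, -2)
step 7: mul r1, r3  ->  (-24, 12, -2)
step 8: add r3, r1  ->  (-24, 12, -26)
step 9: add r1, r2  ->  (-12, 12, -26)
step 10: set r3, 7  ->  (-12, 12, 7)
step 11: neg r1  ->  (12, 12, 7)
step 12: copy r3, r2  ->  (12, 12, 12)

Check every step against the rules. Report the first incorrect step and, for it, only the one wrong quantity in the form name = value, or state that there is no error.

Recomputing the run from the initial state:
step 1: r1 = -5, r2 = 7, r3 = -3
step 2: r1 = -5, r2 = 10, r3 = -3
step 3: r1 = -5, r2 = 10, r3 = 2
step 4: r1 = -5, r2 = 10, r3 = -2
step 5: r1 = -5, r2 = 12, r3 = -2
step 6: r1 = 12, r2 = 12, r3 = -2
step 7: r1 = -24, r2 = 12, r3 = -2
step 8: r1 = -24, r2 = 12, r3 = -26
step 9: r1 = -12, r2 = 12, r3 = -26
step 10: r1 = -12, r2 = 12, r3 = 7
step 11: r1 = 12, r2 = 12, r3 = 7
step 12: r1 = 12, r2 = 12, r3 = 12
This matches the trace at every step.

no error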